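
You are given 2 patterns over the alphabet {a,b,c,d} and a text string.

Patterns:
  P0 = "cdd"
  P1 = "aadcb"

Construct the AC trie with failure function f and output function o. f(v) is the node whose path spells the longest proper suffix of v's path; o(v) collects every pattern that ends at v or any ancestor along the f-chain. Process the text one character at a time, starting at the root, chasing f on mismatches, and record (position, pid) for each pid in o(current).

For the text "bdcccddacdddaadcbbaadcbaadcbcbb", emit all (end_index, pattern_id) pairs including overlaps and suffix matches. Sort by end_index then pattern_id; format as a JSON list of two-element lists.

Build:
Trie (insert patterns):
  n0 'ε': a→4 c→1
  n1 'c': d→2
  n2 'cd': d→3
  n3 'cdd': ·  [P0 ends]
  n4 'a': a→5
  n5 'aa': d→6
  n6 'aad': c→7
  n7 'aadc': b→8
  n8 'aadcb': ·  [P1 ends]

Failure links (BFS by depth):
  n1('c'): parent n0 fail=0; on 'c' 0 → fail=0;  out ∅∪∅=∅
  n4('a'): parent n0 fail=0; on 'a' 0 → fail=0;  out ∅∪∅=∅
  n2('cd'): parent n1 fail=0; on 'd' 0 → fail=0;  out ∅∪∅=∅
  n5('aa'): parent n4 fail=0; on 'a' 0 → fail=4;  out ∅∪∅=∅
  n3('cdd'): parent n2 fail=0; on 'd' 0 → fail=0;  out {0}∪∅={0}
  n6('aad'): parent n5 fail=4; on 'd' 4→0 → fail=0;  out ∅∪∅=∅
  n7('aadc'): parent n6 fail=0; on 'c' 0 → fail=1;  out ∅∪∅=∅
  n8('aadcb'): parent n7 fail=1; on 'b' 1→0 → fail=0;  out {1}∪∅={1}

Text stream:
pos 0 'b': at 0
pos 1 'd': at 0
pos 2 'c': at 1
pos 3 'c': at 1 (fail-walked)
pos 4 'c': at 1 (fail-walked)
pos 5 'd': at 2
pos 6 'd': at 3  emit P0@[4:6]
pos 7 'a': at 4 (fail-walked)
pos 8 'c': at 1 (fail-walked)
pos 9 'd': at 2
pos 10 'd': at 3  emit P0@[8:10]
pos 11 'd': at 0 (fail-walked)
pos 12 'a': at 4
pos 13 'a': at 5
pos 14 'd': at 6
pos 15 'c': at 7
pos 16 'b': at 8  emit P1@[12:16]
pos 17 'b': at 0 (fail-walked)
pos 18 'a': at 4
pos 19 'a': at 5
pos 20 'd': at 6
pos 21 'c': at 7
pos 22 'b': at 8  emit P1@[18:22]
pos 23 'a': at 4 (fail-walked)
pos 24 'a': at 5
pos 25 'd': at 6
pos 26 'c': at 7
pos 27 'b': at 8  emit P1@[23:27]
pos 28 'c': at 1 (fail-walked)
pos 29 'b': at 0 (fail-walked)
pos 30 'b': at 0

All matches (sorted): [[6,0],[10,0],[16,1],[22,1],[27,1]]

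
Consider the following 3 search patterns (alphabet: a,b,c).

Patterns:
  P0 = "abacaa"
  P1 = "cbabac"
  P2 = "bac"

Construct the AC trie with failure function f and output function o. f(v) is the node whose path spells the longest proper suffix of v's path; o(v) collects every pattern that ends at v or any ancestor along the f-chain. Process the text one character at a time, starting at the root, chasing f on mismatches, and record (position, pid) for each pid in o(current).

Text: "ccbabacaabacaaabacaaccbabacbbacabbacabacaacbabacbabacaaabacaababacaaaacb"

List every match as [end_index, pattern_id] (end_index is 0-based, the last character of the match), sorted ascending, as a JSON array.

Construct AC machine:
Trie nodes:
  n0 'ε': a→1 b→13 c→7
  n1 'a': b→2
  n2 'ab': a→3
  n3 'aba': c→4
  n4 'abac': a→5
  n5 'abaca': a→6
  n6 'abacaa': ·  [P0 ends]
  n7 'c': b→8
  n8 'cb': a→9
  n9 'cba': b→10
  n10 'cbab': a→11
  n11 'cbaba': c→12
  n12 'cbabac': ·  [P1 ends]
  n13 'b': a→14
  n14 'ba': c→15
  n15 'bac': ·  [P2 ends]

Failure links (BFS by depth):
  n1('a'): parent n0 fail=0; on 'a' 0 → fail=0;  out ∅∪∅=∅
  n7('c'): parent n0 fail=0; on 'c' 0 → fail=0;  out ∅∪∅=∅
  n13('b'): parent n0 fail=0; on 'b' 0 → fail=0;  out ∅∪∅=∅
  n2('ab'): parent n1 fail=0; on 'b' 0 → fail=13;  out ∅∪∅=∅
  n8('cb'): parent n7 fail=0; on 'b' 0 → fail=13;  out ∅∪∅=∅
  n14('ba'): parent n13 fail=0; on 'a' 0 → fail=1;  out ∅∪∅=∅
  n3('aba'): parent n2 fail=13; on 'a' 13 → fail=14;  out ∅∪∅=∅
  n9('cba'): parent n8 fail=13; on 'a' 13 → fail=14;  out ∅∪∅=∅
  n15('bac'): parent n14 fail=1; on 'c' 1→0 → fail=7;  out {2}∪∅={2}
  n4('abac'): parent n3 fail=14; on 'c' 14 → fail=15;  out ∅∪{2}={2}
  n10('cbab'): parent n9 fail=14; on 'b' 14→1 → fail=2;  out ∅∪∅=∅
  n5('abaca'): parent n4 fail=15; on 'a' 15→7→0 → fail=1;  out ∅∪∅=∅
  n11('cbaba'): parent n10 fail=2; on 'a' 2 → fail=3;  out ∅∪∅=∅
  n6('abacaa'): parent n5 fail=1; on 'a' 1→0 → fail=1;  out {0}∪∅={0}
  n12('cbabac'): parent n11 fail=3; on 'c' 3 → fail=4;  out {1}∪{2}={1,2}

Run:
[0] read 'c'  n0⇒n7
[1] read 'c'  n7⇒n7 ·f
[2] read 'b'  n7⇒n8
[3] read 'a'  n8⇒n9
[4] read 'b'  n9⇒n10
[5] read 'a'  n10⇒n11
[6] read 'c'  n11⇒n12  → match P1@[1:6],P2@[4:6]
[7] read 'a'  n12⇒n5 ·f
[8] read 'a'  n5⇒n6  → match P0@[3:8]
[9] read 'b'  n6⇒n2 ·f
[10] read 'a'  n2⇒n3
[11] read 'c'  n3⇒n4  → match P2@[9:11]
[12] read 'a'  n4⇒n5
[13] read 'a'  n5⇒n6  → match P0@[8:13]
[14] read 'a'  n6⇒n1 ·f
[15] read 'b'  n1⇒n2
[16] read 'a'  n2⇒n3
[17] read 'c'  n3⇒n4  → match P2@[15:17]
[18] read 'a'  n4⇒n5
[19] read 'a'  n5⇒n6  → match P0@[14:19]
[20] read 'c'  n6⇒n7 ·f
[21] read 'c'  n7⇒n7 ·f
[22] read 'b'  n7⇒n8
[23] read 'a'  n8⇒n9
[24] read 'b'  n9⇒n10
[25] read 'a'  n10⇒n11
[26] read 'c'  n11⇒n12  → match P1@[21:26],P2@[24:26]
[27] read 'b'  n12⇒n8 ·f
[28] read 'b'  n8⇒n13 ·f
[29] read 'a'  n13⇒n14
[30] read 'c'  n14⇒n15  → match P2@[28:30]
[31] read 'a'  n15⇒n1 ·f
[32] read 'b'  n1⇒n2
[33] read 'b'  n2⇒n13 ·f
[34] read 'a'  n13⇒n14
[35] read 'c'  n14⇒n15  → match P2@[33:35]
[36] read 'a'  n15⇒n1 ·f
[37] read 'b'  n1⇒n2
[38] read 'a'  n2⇒n3
[39] read 'c'  n3⇒n4  → match P2@[37:39]
[40] read 'a'  n4⇒n5
[41] read 'a'  n5⇒n6  → match P0@[36:41]
[42] read 'c'  n6⇒n7 ·f
[43] read 'b'  n7⇒n8
[44] read 'a'  n8⇒n9
[45] read 'b'  n9⇒n10
[46] read 'a'  n10⇒n11
[47] read 'c'  n11⇒n12  → match P1@[42:47],P2@[45:47]
[48] read 'b'  n12⇒n8 ·f
[49] read 'a'  n8⇒n9
[50] read 'b'  n9⇒n10
[51] read 'a'  n10⇒n11
[52] read 'c'  n11⇒n12  → match P1@[47:52],P2@[50:52]
[53] read 'a'  n12⇒n5 ·f
[54] read 'a'  n5⇒n6  → match P0@[49:54]
[55] read 'a'  n6⇒n1 ·f
[56] read 'b'  n1⇒n2
[57] read 'a'  n2⇒n3
[58] read 'c'  n3⇒n4  → match P2@[56:58]
[59] read 'a'  n4⇒n5
[60] read 'a'  n5⇒n6  → match P0@[55:60]
[61] read 'b'  n6⇒n2 ·f
[62] read 'a'  n2⇒n3
[63] read 'b'  n3⇒n2 ·f
[64] read 'a'  n2⇒n3
[65] read 'c'  n3⇒n4  → match P2@[63:65]
[66] read 'a'  n4⇒n5
[67] read 'a'  n5⇒n6  → match P0@[62:67]
[68] read 'a'  n6⇒n1 ·f
[69] read 'a'  n1⇒n1 ·f
[70] read 'c'  n1⇒n7 ·f
[71] read 'b'  n7⇒n8

All matches (sorted): [[6,1],[6,2],[8,0],[11,2],[13,0],[17,2],[19,0],[26,1],[26,2],[30,2],[35,2],[39,2],[41,0],[47,1],[47,2],[52,1],[52,2],[54,0],[58,2],[60,0],[65,2],[67,0]]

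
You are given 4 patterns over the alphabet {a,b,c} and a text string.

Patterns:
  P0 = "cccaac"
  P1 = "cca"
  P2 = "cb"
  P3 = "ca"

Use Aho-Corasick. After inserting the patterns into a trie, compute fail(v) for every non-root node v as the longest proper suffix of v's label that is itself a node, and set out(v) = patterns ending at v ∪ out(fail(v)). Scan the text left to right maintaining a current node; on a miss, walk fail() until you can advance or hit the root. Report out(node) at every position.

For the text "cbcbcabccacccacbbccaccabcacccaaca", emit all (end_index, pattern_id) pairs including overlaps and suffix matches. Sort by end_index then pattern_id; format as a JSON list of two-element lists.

Build automaton:
Trie (insert patterns):
  n0 'ε': c→1
  n1 'c': a→9 b→8 c→2
  n2 'cc': a→7 c→3
  n3 'ccc': a→4
  n4 'ccca': a→5
  n5 'cccaa': c→6
  n6 'cccaac': ·  [P0 ends]
  n7 'cca': ·  [P1 ends]
  n8 'cb': ·  [P2 ends]
  n9 'ca': ·  [P3 ends]

Failure links (BFS by depth):
  n1('c'): parent n0 fail=0; on 'c' 0 → fail=0;  out ∅∪∅=∅
  n2('cc'): parent n1 fail=0; on 'c' 0 → fail=1;  out ∅∪∅=∅
  n8('cb'): parent n1 fail=0; on 'b' 0 → fail=0;  out {2}∪∅={2}
  n9('ca'): parent n1 fail=0; on 'a' 0 → fail=0;  out {3}∪∅={3}
  n3('ccc'): parent n2 fail=1; on 'c' 1 → fail=2;  out ∅∪∅=∅
  n7('cca'): parent n2 fail=1; on 'a' 1 → fail=9;  out {1}∪{3}={1,3}
  n4('ccca'): parent n3 fail=2; on 'a' 2 → fail=7;  out ∅∪{1,3}={1,3}
  n5('cccaa'): parent n4 fail=7; on 'a' 7→9→0 → fail=0;  out ∅∪∅=∅
  n6('cccaac'): parent n5 fail=0; on 'c' 0 → fail=1;  out {0}∪∅={0}

Scan:
i=0 'c': node 0→1
i=1 'b': node 1→8  → match P2@[0:1]
i=2 'c': node 8→1 ·f
i=3 'b': node 1→8  → match P2@[2:3]
i=4 'c': node 8→1 ·f
i=5 'a': node 1→9  → match P3@[4:5]
i=6 'b': node 9→0 ·f
i=7 'c': node 0→1
i=8 'c': node 1→2
i=9 'a': node 2→7  → match P1@[7:9],P3@[8:9]
i=10 'c': node 7→1 ·f
i=11 'c': node 1→2
i=12 'c': node 2→3
i=13 'a': node 3→4  → match P1@[11:13],P3@[12:13]
i=14 'c': node 4→1 ·f
i=15 'b': node 1→8  → match P2@[14:15]
i=16 'b': node 8→0 ·f
i=17 'c': node 0→1
i=18 'c': node 1→2
i=19 'a': node 2→7  → match P1@[17:19],P3@[18:19]
i=20 'c': node 7→1 ·f
i=21 'c': node 1→2
i=22 'a': node 2→7  → match P1@[20:22],P3@[21:22]
i=23 'b': node 7→0 ·f
i=24 'c': node 0→1
i=25 'a': node 1→9  → match P3@[24:25]
i=26 'c': node 9→1 ·f
i=27 'c': node 1→2
i=28 'c': node 2→3
i=29 'a': node 3→4  → match P1@[27:29],P3@[28:29]
i=30 'a': node 4→5
i=31 'c': node 5→6  → match P0@[26:31]
i=32 'a': node 6→9 ·f  → match P3@[31:32]

All matches (sorted): [[1,2],[3,2],[5,3],[9,1],[9,3],[13,1],[13,3],[15,2],[19,1],[19,3],[22,1],[22,3],[25,3],[29,1],[29,3],[31,0],[32,3]]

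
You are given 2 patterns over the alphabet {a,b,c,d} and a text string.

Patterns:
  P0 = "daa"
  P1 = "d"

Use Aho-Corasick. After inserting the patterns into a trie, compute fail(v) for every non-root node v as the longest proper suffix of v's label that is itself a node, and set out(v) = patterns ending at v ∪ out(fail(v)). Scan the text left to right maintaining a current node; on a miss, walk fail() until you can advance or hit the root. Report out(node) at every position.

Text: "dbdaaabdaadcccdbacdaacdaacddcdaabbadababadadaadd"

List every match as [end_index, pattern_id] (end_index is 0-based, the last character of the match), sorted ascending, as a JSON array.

Build:
Trie (insert patterns):
  n0 'ε': d→1
  n1 'd': a→2  [P1 ends]
  n2 'da': a→3
  n3 'daa': ·  [P0 ends]

Failure links (BFS by depth):
  fail(1) 'd': from fail(0)=0 chase 'd': 0 ⇒ 0;  out={1}∪out(0)={1}
  fail(2) 'da': from fail(1)=0 chase 'a': 0 ⇒ 0;  out=∅∪out(0)=∅
  fail(3) 'daa': from fail(2)=0 chase 'a': 0 ⇒ 0;  out={0}∪out(0)={0}

Scan:
[0] read 'd'  n0⇒n1  emit P1@[0:0]
[1] read 'b'  n1⇒n0 ·f
[2] read 'd'  n0⇒n1  emit P1@[2:2]
[3] read 'a'  n1⇒n2
[4] read 'a'  n2⇒n3  emit P0@[2:4]
[5] read 'a'  n3⇒n0 ·f
[6] read 'b'  n0⇒n0
[7] read 'd'  n0⇒n1  emit P1@[7:7]
[8] read 'a'  n1⇒n2
[9] read 'a'  n2⇒n3  emit P0@[7:9]
[10] read 'd'  n3⇒n1 ·f  emit P1@[10:10]
[11] read 'c'  n1⇒n0 ·f
[12] read 'c'  n0⇒n0
[13] read 'c'  n0⇒n0
[14] read 'd'  n0⇒n1  emit P1@[14:14]
[15] read 'b'  n1⇒n0 ·f
[16] read 'a'  n0⇒n0
[17] read 'c'  n0⇒n0
[18] read 'd'  n0⇒n1  emit P1@[18:18]
[19] read 'a'  n1⇒n2
[20] read 'a'  n2⇒n3  emit P0@[18:20]
[21] read 'c'  n3⇒n0 ·f
[22] read 'd'  n0⇒n1  emit P1@[22:22]
[23] read 'a'  n1⇒n2
[24] read 'a'  n2⇒n3  emit P0@[22:24]
[25] read 'c'  n3⇒n0 ·f
[26] read 'd'  n0⇒n1  emit P1@[26:26]
[27] read 'd'  n1⇒n1 ·f  emit P1@[27:27]
[28] read 'c'  n1⇒n0 ·f
[29] read 'd'  n0⇒n1  emit P1@[29:29]
[30] read 'a'  n1⇒n2
[31] read 'a'  n2⇒n3  emit P0@[29:31]
[32] read 'b'  n3⇒n0 ·f
[33] read 'b'  n0⇒n0
[34] read 'a'  n0⇒n0
[35] read 'd'  n0⇒n1  emit P1@[35:35]
[36] read 'a'  n1⇒n2
[37] read 'b'  n2⇒n0 ·f
[38] read 'a'  n0⇒n0
[39] read 'b'  n0⇒n0
[40] read 'a'  n0⇒n0
[41] read 'd'  n0⇒n1  emit P1@[41:41]
[42] read 'a'  n1⇒n2
[43] read 'd'  n2⇒n1 ·f  emit P1@[43:43]
[44] read 'a'  n1⇒n2
[45] read 'a'  n2⇒n3  emit P0@[43:45]
[46] read 'd'  n3⇒n1 ·f  emit P1@[46:46]
[47] read 'd'  n1⇒n1 ·f  emit P1@[47:47]

Result: [[0,1],[2,1],[4,0],[7,1],[9,0],[10,1],[14,1],[18,1],[20,0],[22,1],[24,0],[26,1],[27,1],[29,1],[31,0],[35,1],[41,1],[43,1],[45,0],[46,1],[47,1]]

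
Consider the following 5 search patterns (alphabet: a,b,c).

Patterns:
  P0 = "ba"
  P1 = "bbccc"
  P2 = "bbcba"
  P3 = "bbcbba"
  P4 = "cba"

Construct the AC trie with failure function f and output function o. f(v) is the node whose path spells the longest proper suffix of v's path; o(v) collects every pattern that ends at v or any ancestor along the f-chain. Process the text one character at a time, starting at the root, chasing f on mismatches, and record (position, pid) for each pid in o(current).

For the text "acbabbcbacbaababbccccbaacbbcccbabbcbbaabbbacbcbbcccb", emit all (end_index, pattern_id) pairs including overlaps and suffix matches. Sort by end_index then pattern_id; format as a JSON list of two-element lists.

Build automaton:
Trie (insert patterns):
  n0 'ε': b→1 c→11
  n1 'b': a→2 b→3
  n2 'ba': ·  [P0 ends]
  n3 'bb': c→4
  n4 'bbc': b→7 c→5
  n5 'bbcc': c→6
  n6 'bbccc': ·  [P1 ends]
  n7 'bbcb': a→8 b→9
  n8 'bbcba': ·  [P2 ends]
  n9 'bbcbb': a→10
  n10 'bbcbba': ·  [P3 ends]
  n11 'c': b→12
  n12 'cb': a→13
  n13 'cba': ·  [P4 ends]

BFS fail/out derivation:
  fail(1) 'b': from fail(0)=0 chase 'b': 0 ⇒ 0;  out=∅∪out(0)=∅
  fail(11) 'c': from fail(0)=0 chase 'c': 0 ⇒ 0;  out=∅∪out(0)=∅
  fail(2) 'ba': from fail(1)=0 chase 'a': 0 ⇒ 0;  out={0}∪out(0)={0}
  fail(3) 'bb': from fail(1)=0 chase 'b': 0 ⇒ 1;  out=∅∪out(1)=∅
  fail(12) 'cb': from fail(11)=0 chase 'b': 0 ⇒ 1;  out=∅∪out(1)=∅
  fail(4) 'bbc': from fail(3)=1 chase 'c': 1→0 ⇒ 11;  out=∅∪out(11)=∅
  fail(13) 'cba': from fail(12)=1 chase 'a': 1 ⇒ 2;  out={4}∪out(2)={0,4}
  fail(5) 'bbcc': from fail(4)=11 chase 'c': 11→0 ⇒ 11;  out=∅∪out(11)=∅
  fail(7) 'bbcb': from fail(4)=11 chase 'b': 11 ⇒ 12;  out=∅∪out(12)=∅
  fail(6) 'bbccc': from fail(5)=11 chase 'c': 11→0 ⇒ 11;  out={1}∪out(11)={1}
  fail(8) 'bbcba': from fail(7)=12 chase 'a': 12 ⇒ 13;  out={2}∪out(13)={0,2,4}
  fail(9) 'bbcbb': from fail(7)=12 chase 'b': 12→1 ⇒ 3;  out=∅∪out(3)=∅
  fail(10) 'bbcbba': from fail(9)=3 chase 'a': 3→1 ⇒ 2;  out={3}∪out(2)={0,3}

Scan:
i=0 'a': node 0→0
i=1 'c': node 0→11
i=2 'b': node 11→12
i=3 'a': node 12→13  → match P0@[2:3],P4@[1:3]
i=4 'b': node 13→1 ·f
i=5 'b': node 1→3
i=6 'c': node 3→4
i=7 'b': node 4→7
i=8 'a': node 7→8  → match P0@[7:8],P2@[4:8],P4@[6:8]
i=9 'c': node 8→11 ·f
i=10 'b': node 11→12
i=11 'a': node 12→13  → match P0@[10:11],P4@[9:11]
i=12 'a': node 13→0 ·f
i=13 'b': node 0→1
i=14 'a': node 1→2  → match P0@[13:14]
i=15 'b': node 2→1 ·f
i=16 'b': node 1→3
i=17 'c': node 3→4
i=18 'c': node 4→5
i=19 'c': node 5→6  → match P1@[15:19]
i=20 'c': node 6→11 ·f
i=21 'b': node 11→12
i=22 'a': node 12→13  → match P0@[21:22],P4@[20:22]
i=23 'a': node 13→0 ·f
i=24 'c': node 0→11
i=25 'b': node 11→12
i=26 'b': node 12→3 ·f
i=27 'c': node 3→4
i=28 'c': node 4→5
i=29 'c': node 5→6  → match P1@[25:29]
i=30 'b': node 6→12 ·f
i=31 'a': node 12→13  → match P0@[30:31],P4@[29:31]
i=32 'b': node 13→1 ·f
i=33 'b': node 1→3
i=34 'c': node 3→4
i=35 'b': node 4→7
i=36 'b': node 7→9
i=37 'a': node 9→10  → match P0@[36:37],P3@[32:37]
i=38 'a': node 10→0 ·f
i=39 'b': node 0→1
i=40 'b': node 1→3
i=41 'b': node 3→3 ·f
i=42 'a': node 3→2 ·f  → match P0@[41:42]
i=43 'c': node 2→11 ·f
i=44 'b': node 11→12
i=45 'c': node 12→11 ·f
i=46 'b': node 11→12
i=47 'b': node 12→3 ·f
i=48 'c': node 3→4
i=49 'c': node 4→5
i=50 'c': node 5→6  → match P1@[46:50]
i=51 'b': node 6→12 ·f

All matches (sorted): [[3,0],[3,4],[8,0],[8,2],[8,4],[11,0],[11,4],[14,0],[19,1],[22,0],[22,4],[29,1],[31,0],[31,4],[37,0],[37,3],[42,0],[50,1]]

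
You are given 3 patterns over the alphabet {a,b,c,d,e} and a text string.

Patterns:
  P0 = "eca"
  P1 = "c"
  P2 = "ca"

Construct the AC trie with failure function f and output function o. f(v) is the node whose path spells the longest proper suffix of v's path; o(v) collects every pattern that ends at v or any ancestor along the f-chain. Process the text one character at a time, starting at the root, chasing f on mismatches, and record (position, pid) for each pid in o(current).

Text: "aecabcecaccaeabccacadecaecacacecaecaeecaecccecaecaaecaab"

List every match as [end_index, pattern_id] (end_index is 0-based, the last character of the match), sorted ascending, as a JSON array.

Build automaton:
Trie nodes:
  0='ε' goto c→4 e→1
  1='e' goto c→2
  2='ec' goto a→3
  3='eca' goto ·  [P0 ends]
  4='c' goto a→5  [P1 ends]
  5='ca' goto ·  [P2 ends]

Failure links (BFS by depth):
  fail(1) 'e': from fail(0)=0 chase 'e': 0 ⇒ 0;  out=∅∪out(0)=∅
  fail(4) 'c': from fail(0)=0 chase 'c': 0 ⇒ 0;  out={1}∪out(0)={1}
  fail(2) 'ec': from fail(1)=0 chase 'c': 0 ⇒ 4;  out=∅∪out(4)={1}
  fail(5) 'ca': from fail(4)=0 chase 'a': 0 ⇒ 0;  out={2}∪out(0)={2}
  fail(3) 'eca': from fail(2)=4 chase 'a': 4 ⇒ 5;  out={0}∪out(5)={0,2}

Scan:
i=0 'a': node 0→0
i=1 'e': node 0→1
i=2 'c': node 1→2  → match P1@[2:2]
i=3 'a': node 2→3  → match P0@[1:3],P2@[2:3]
i=4 'b': node 3→0 (fail-walked)
i=5 'c': node 0→4  → match P1@[5:5]
i=6 'e': node 4→1 (fail-walked)
i=7 'c': node 1→2  → match P1@[7:7]
i=8 'a': node 2→3  → match P0@[6:8],P2@[7:8]
i=9 'c': node 3→4 (fail-walked)  → match P1@[9:9]
i=10 'c': node 4→4 (fail-walked)  → match P1@[10:10]
i=11 'a': node 4→5  → match P2@[10:11]
i=12 'e': node 5→1 (fail-walked)
i=13 'a': node 1→0 (fail-walked)
i=14 'b': node 0→0
i=15 'c': node 0→4  → match P1@[15:15]
i=16 'c': node 4→4 (fail-walked)  → match P1@[16:16]
i=17 'a': node 4→5  → match P2@[16:17]
i=18 'c': node 5→4 (fail-walked)  → match P1@[18:18]
i=19 'a': node 4→5  → match P2@[18:19]
i=20 'd': node 5→0 (fail-walked)
i=21 'e': node 0→1
i=22 'c': node 1→2  → match P1@[22:22]
i=23 'a': node 2→3  → match P0@[21:23],P2@[22:23]
i=24 'e': node 3→1 (fail-walked)
i=25 'c': node 1→2  → match P1@[25:25]
i=26 'a': node 2→3  → match P0@[24:26],P2@[25:26]
i=27 'c': node 3→4 (fail-walked)  → match P1@[27:27]
i=28 'a': node 4→5  → match P2@[27:28]
i=29 'c': node 5→4 (fail-walked)  → match P1@[29:29]
i=30 'e': node 4→1 (fail-walked)
i=31 'c': node 1→2  → match P1@[31:31]
i=32 'a': node 2→3  → match P0@[30:32],P2@[31:32]
i=33 'e': node 3→1 (fail-walked)
i=34 'c': node 1→2  → match P1@[34:34]
i=35 'a': node 2→3  → match P0@[33:35],P2@[34:35]
i=36 'e': node 3→1 (fail-walked)
i=37 'e': node 1→1 (fail-walked)
i=38 'c': node 1→2  → match P1@[38:38]
i=39 'a': node 2→3  → match P0@[37:39],P2@[38:39]
i=40 'e': node 3→1 (fail-walked)
i=41 'c': node 1→2  → match P1@[41:41]
i=42 'c': node 2→4 (fail-walked)  → match P1@[42:42]
i=43 'c': node 4→4 (fail-walked)  → match P1@[43:43]
i=44 'e': node 4→1 (fail-walked)
i=45 'c': node 1→2  → match P1@[45:45]
i=46 'a': node 2→3  → match P0@[44:46],P2@[45:46]
i=47 'e': node 3→1 (fail-walked)
i=48 'c': node 1→2  → match P1@[48:48]
i=49 'a': node 2→3  → match P0@[47:49],P2@[48:49]
i=50 'a': node 3→0 (fail-walked)
i=51 'e': node 0→1
i=52 'c': node 1→2  → match P1@[52:52]
i=53 'a': node 2→3  → match P0@[51:53],P2@[52:53]
i=54 'a': node 3→0 (fail-walked)
i=55 'b': node 0→0

Matches: [[2,1],[3,0],[3,2],[5,1],[7,1],[8,0],[8,2],[9,1],[10,1],[11,2],[15,1],[16,1],[17,2],[18,1],[19,2],[22,1],[23,0],[23,2],[25,1],[26,0],[26,2],[27,1],[28,2],[29,1],[31,1],[32,0],[32,2],[34,1],[35,0],[35,2],[38,1],[39,0],[39,2],[41,1],[42,1],[43,1],[45,1],[46,0],[46,2],[48,1],[49,0],[49,2],[52,1],[53,0],[53,2]]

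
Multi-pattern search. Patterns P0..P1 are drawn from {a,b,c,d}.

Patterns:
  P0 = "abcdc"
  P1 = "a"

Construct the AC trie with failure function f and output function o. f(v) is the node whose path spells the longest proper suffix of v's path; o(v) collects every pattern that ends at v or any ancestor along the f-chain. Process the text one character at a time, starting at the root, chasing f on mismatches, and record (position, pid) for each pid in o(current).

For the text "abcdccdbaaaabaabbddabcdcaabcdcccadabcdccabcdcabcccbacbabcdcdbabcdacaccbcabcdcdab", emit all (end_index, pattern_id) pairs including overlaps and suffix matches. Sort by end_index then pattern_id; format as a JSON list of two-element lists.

Build:
Trie nodes:
  n0 'ε': a→1
  n1 'a': b→2  ←P1
  n2 'ab': c→3
  n3 'abc': d→4
  n4 'abcd': c→5
  n5 'abcdc': ·  ←P0

BFS fail/out derivation:
  fail(1) 'a': from fail(0)=0 chase 'a': 0 ⇒ 0;  out={1}∪out(0)={1}
  fail(2) 'ab': from fail(1)=0 chase 'b': 0 ⇒ 0;  out=∅∪out(0)=∅
  fail(3) 'abc': from fail(2)=0 chase 'c': 0 ⇒ 0;  out=∅∪out(0)=∅
  fail(4) 'abcd': from fail(3)=0 chase 'd': 0 ⇒ 0;  out=∅∪out(0)=∅
  fail(5) 'abcdc': from fail(4)=0 chase 'c': 0 ⇒ 0;  out={0}∪out(0)={0}

Text stream:
[0] read 'a'  n0⇒n1  → match P1@[0:0]
[1] read 'b'  n1⇒n2
[2] read 'c'  n2⇒n3
[3] read 'd'  n3⇒n4
[4] read 'c'  n4⇒n5  → match P0@[0:4]
[5] read 'c'  n5⇒n0 (via fail)
[6] read 'd'  n0⇒n0
[7] read 'b'  n0⇒n0
[8] read 'a'  n0⇒n1  → match P1@[8:8]
[9] read 'a'  n1⇒n1 (via fail)  → match P1@[9:9]
[10] read 'a'  n1⇒n1 (via fail)  → match P1@[10:10]
[11] read 'a'  n1⇒n1 (via fail)  → match P1@[11:11]
[12] read 'b'  n1⇒n2
[13] read 'a'  n2⇒n1 (via fail)  → match P1@[13:13]
[14] read 'a'  n1⇒n1 (via fail)  → match P1@[14:14]
[15] read 'b'  n1⇒n2
[16] read 'b'  n2⇒n0 (via fail)
[17] read 'd'  n0⇒n0
[18] read 'd'  n0⇒n0
[19] read 'a'  n0⇒n1  → match P1@[19:19]
[20] read 'b'  n1⇒n2
[21] read 'c'  n2⇒n3
[22] read 'd'  n3⇒n4
[23] read 'c'  n4⇒n5  → match P0@[19:23]
[24] read 'a'  n5⇒n1 (via fail)  → match P1@[24:24]
[25] read 'a'  n1⇒n1 (via fail)  → match P1@[25:25]
[26] read 'b'  n1⇒n2
[27] read 'c'  n2⇒n3
[28] read 'd'  n3⇒n4
[29] read 'c'  n4⇒n5  → match P0@[25:29]
[30] read 'c'  n5⇒n0 (via fail)
[31] read 'c'  n0⇒n0
[32] read 'a'  n0⇒n1  → match P1@[32:32]
[33] read 'd'  n1⇒n0 (via fail)
[34] read 'a'  n0⇒n1  → match P1@[34:34]
[35] read 'b'  n1⇒n2
[36] read 'c'  n2⇒n3
[37] read 'd'  n3⇒n4
[38] read 'c'  n4⇒n5  → match P0@[34:38]
[39] read 'c'  n5⇒n0 (via fail)
[40] read 'a'  n0⇒n1  → match P1@[40:40]
[41] read 'b'  n1⇒n2
[42] read 'c'  n2⇒n3
[43] read 'd'  n3⇒n4
[44] read 'c'  n4⇒n5  → match P0@[40:44]
[45] read 'a'  n5⇒n1 (via fail)  → match P1@[45:45]
[46] read 'b'  n1⇒n2
[47] read 'c'  n2⇒n3
[48] read 'c'  n3⇒n0 (via fail)
[49] read 'c'  n0⇒n0
[50] read 'b'  n0⇒n0
[51] read 'a'  n0⇒n1  → match P1@[51:51]
[52] read 'c'  n1⇒n0 (via fail)
[53] read 'b'  n0⇒n0
[54] read 'a'  n0⇒n1  → match P1@[54:54]
[55] read 'b'  n1⇒n2
[56] read 'c'  n2⇒n3
[57] read 'd'  n3⇒n4
[58] read 'c'  n4⇒n5  → match P0@[54:58]
[59] read 'd'  n5⇒n0 (via fail)
[60] read 'b'  n0⇒n0
[61] read 'a'  n0⇒n1  → match P1@[61:61]
[62] read 'b'  n1⇒n2
[63] read 'c'  n2⇒n3
[64] read 'd'  n3⇒n4
[65] read 'a'  n4⇒n1 (via fail)  → match P1@[65:65]
[66] read 'c'  n1⇒n0 (via fail)
[67] read 'a'  n0⇒n1  → match P1@[67:67]
[68] read 'c'  n1⇒n0 (via fail)
[69] read 'c'  n0⇒n0
[70] read 'b'  n0⇒n0
[71] read 'c'  n0⇒n0
[72] read 'a'  n0⇒n1  → match P1@[72:72]
[73] read 'b'  n1⇒n2
[74] read 'c'  n2⇒n3
[75] read 'd'  n3⇒n4
[76] read 'c'  n4⇒n5  → match P0@[72:76]
[77] read 'd'  n5⇒n0 (via fail)
[78] read 'a'  n0⇒n1  → match P1@[78:78]
[79] read 'b'  n1⇒n2

All matches (sorted): [[0,1],[4,0],[8,1],[9,1],[10,1],[11,1],[13,1],[14,1],[19,1],[23,0],[24,1],[25,1],[29,0],[32,1],[34,1],[38,0],[40,1],[44,0],[45,1],[51,1],[54,1],[58,0],[61,1],[65,1],[67,1],[72,1],[76,0],[78,1]]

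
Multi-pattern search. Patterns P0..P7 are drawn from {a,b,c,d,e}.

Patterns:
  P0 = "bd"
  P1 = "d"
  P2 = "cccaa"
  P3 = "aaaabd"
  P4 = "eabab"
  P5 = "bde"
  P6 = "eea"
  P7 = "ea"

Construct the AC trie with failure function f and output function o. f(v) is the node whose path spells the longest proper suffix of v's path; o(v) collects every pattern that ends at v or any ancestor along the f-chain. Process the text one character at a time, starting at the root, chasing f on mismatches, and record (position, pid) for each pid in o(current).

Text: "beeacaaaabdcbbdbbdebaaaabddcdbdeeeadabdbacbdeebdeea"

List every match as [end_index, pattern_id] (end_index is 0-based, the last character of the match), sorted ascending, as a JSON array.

Build automaton:
Trie (insert patterns):
  n0 'ε': a→9 b→1 c→4 d→3 e→15
  n1 'b': d→2
  n2 'bd': e→20  ←P0
  n3 'd': ·  ←P1
  n4 'c': c→5
  n5 'cc': c→6
  n6 'ccc': a→7
  n7 'ccca': a→8
  n8 'cccaa': ·  ←P2
  n9 'a': a→10
  n10 'aa': a→11
  n11 'aaa': a→12
  n12 'aaaa': b→13
  n13 'aaaab': d→14
  n14 'aaaabd': ·  ←P3
  n15 'e': a→16 e→21
  n16 'ea': b→17  ←P7
  n17 'eab': a→18
  n18 'eaba': b→19
  n19 'eabab': ·  ←P4
  n20 'bde': ·  ←P5
  n21 'ee': a→22
  n22 'eea': ·  ←P6

BFS fail/out derivation:
  fail(1) 'b': from fail(0)=0 chase 'b': 0 ⇒ 0;  out=∅∪out(0)=∅
  fail(3) 'd': from fail(0)=0 chase 'd': 0 ⇒ 0;  out={1}∪out(0)={1}
  fail(4) 'c': from fail(0)=0 chase 'c': 0 ⇒ 0;  out=∅∪out(0)=∅
  fail(9) 'a': from fail(0)=0 chase 'a': 0 ⇒ 0;  out=∅∪out(0)=∅
  fail(15) 'e': from fail(0)=0 chase 'e': 0 ⇒ 0;  out=∅∪out(0)=∅
  fail(2) 'bd': from fail(1)=0 chase 'd': 0 ⇒ 3;  out={0}∪out(3)={0,1}
  fail(5) 'cc': from fail(4)=0 chase 'c': 0 ⇒ 4;  out=∅∪out(4)=∅
  fail(10) 'aa': from fail(9)=0 chase 'a': 0 ⇒ 9;  out=∅∪out(9)=∅
  fail(16) 'ea': from fail(15)=0 chase 'a': 0 ⇒ 9;  out={7}∪out(9)={7}
  fail(21) 'ee': from fail(15)=0 chase 'e': 0 ⇒ 15;  out=∅∪out(15)=∅
  fail(6) 'ccc': from fail(5)=4 chase 'c': 4 ⇒ 5;  out=∅∪out(5)=∅
  fail(11) 'aaa': from fail(10)=9 chase 'a': 9 ⇒ 10;  out=∅∪out(10)=∅
  fail(17) 'eab': from fail(16)=9 chase 'b': 9→0 ⇒ 1;  out=∅∪out(1)=∅
  fail(20) 'bde': from fail(2)=3 chase 'e': 3→0 ⇒ 15;  out={5}∪out(15)={5}
  fail(22) 'eea': from fail(21)=15 chase 'a': 15 ⇒ 16;  out={6}∪out(16)={6,7}
  fail(7) 'ccca': from fail(6)=5 chase 'a': 5→4→0 ⇒ 9;  out=∅∪out(9)=∅
  fail(12) 'aaaa': from fail(11)=10 chase 'a': 10 ⇒ 11;  out=∅∪out(11)=∅
  fail(18) 'eaba': from fail(17)=1 chase 'a': 1→0 ⇒ 9;  out=∅∪out(9)=∅
  fail(8) 'cccaa': from fail(7)=9 chase 'a': 9 ⇒ 10;  out={2}∪out(10)={2}
  fail(13) 'aaaab': from fail(12)=11 chase 'b': 11→10→9→0 ⇒ 1;  out=∅∪out(1)=∅
  fail(19) 'eabab': from fail(18)=9 chase 'b': 9→0 ⇒ 1;  out={4}∪out(1)={4}
  fail(14) 'aaaabd': from fail(13)=1 chase 'd': 1 ⇒ 2;  out={3}∪out(2)={0,1,3}

Scan:
i=0 'b': node 0→1
i=1 'e': node 1→15 (via fail)
i=2 'e': node 15→21
i=3 'a': node 21→22  emit P6@[1:3],P7@[2:3]
i=4 'c': node 22→4 (via fail)
i=5 'a': node 4→9 (via fail)
i=6 'a': node 9→10
i=7 'a': node 10→11
i=8 'a': node 11→12
i=9 'b': node 12→13
i=10 'd': node 13→14  emit P0@[9:10],P1@[10:10],P3@[5:10]
i=11 'c': node 14→4 (via fail)
i=12 'b': node 4→1 (via fail)
i=13 'b': node 1→1 (via fail)
i=14 'd': node 1→2  emit P0@[13:14],P1@[14:14]
i=15 'b': node 2→1 (via fail)
i=16 'b': node 1→1 (via fail)
i=17 'd': node 1→2  emit P0@[16:17],P1@[17:17]
i=18 'e': node 2→20  emit P5@[16:18]
i=19 'b': node 20→1 (via fail)
i=20 'a': node 1→9 (via fail)
i=21 'a': node 9→10
i=22 'a': node 10→11
i=23 'a': node 11→12
i=24 'b': node 12→13
i=25 'd': node 13→14  emit P0@[24:25],P1@[25:25],P3@[20:25]
i=26 'd': node 14→3 (via fail)  emit P1@[26:26]
i=27 'c': node 3→4 (via fail)
i=28 'd': node 4→3 (via fail)  emit P1@[28:28]
i=29 'b': node 3→1 (via fail)
i=30 'd': node 1→2  emit P0@[29:30],P1@[30:30]
i=31 'e': node 2→20  emit P5@[29:31]
i=32 'e': node 20→21 (via fail)
i=33 'e': node 21→21 (via fail)
i=34 'a': node 21→22  emit P6@[32:34],P7@[33:34]
i=35 'd': node 22→3 (via fail)  emit P1@[35:35]
i=36 'a': node 3→9 (via fail)
i=37 'b': node 9→1 (via fail)
i=38 'd': node 1→2  emit P0@[37:38],P1@[38:38]
i=39 'b': node 2→1 (via fail)
i=40 'a': node 1→9 (via fail)
i=41 'c': node 9→4 (via fail)
i=42 'b': node 4→1 (via fail)
i=43 'd': node 1→2  emit P0@[42:43],P1@[43:43]
i=44 'e': node 2→20  emit P5@[42:44]
i=45 'e': node 20→21 (via fail)
i=46 'b': node 21→1 (via fail)
i=47 'd': node 1→2  emit P0@[46:47],P1@[47:47]
i=48 'e': node 2→20  emit P5@[46:48]
i=49 'e': node 20→21 (via fail)
i=50 'a': node 21→22  emit P6@[48:50],P7@[49:50]

Matches: [[3,6],[3,7],[10,0],[10,1],[10,3],[14,0],[14,1],[17,0],[17,1],[18,5],[25,0],[25,1],[25,3],[26,1],[28,1],[30,0],[30,1],[31,5],[34,6],[34,7],[35,1],[38,0],[38,1],[43,0],[43,1],[44,5],[47,0],[47,1],[48,5],[50,6],[50,7]]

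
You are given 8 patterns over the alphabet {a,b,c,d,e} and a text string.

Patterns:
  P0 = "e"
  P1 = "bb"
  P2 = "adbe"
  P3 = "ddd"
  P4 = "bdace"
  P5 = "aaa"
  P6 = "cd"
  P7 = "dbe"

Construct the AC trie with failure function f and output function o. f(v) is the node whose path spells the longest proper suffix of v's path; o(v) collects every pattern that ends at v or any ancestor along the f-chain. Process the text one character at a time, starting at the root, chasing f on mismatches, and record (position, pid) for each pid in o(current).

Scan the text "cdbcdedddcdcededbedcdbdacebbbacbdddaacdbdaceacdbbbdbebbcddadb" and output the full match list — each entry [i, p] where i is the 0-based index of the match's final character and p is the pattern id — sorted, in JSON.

Build:
Trie nodes:
  0='ε' goto a→4 b→2 c→17 d→8 e→1
  1='e' goto ·  [P0 ends]
  2='b' goto b→3 d→11
  3='bb' goto ·  [P1 ends]
  4='a' goto a→15 d→5
  5='ad' goto b→6
  6='adb' goto e→7
  7='adbe' goto ·  [P2 ends]
  8='d' goto b→19 d→9
  9='dd' goto d→10
  10='ddd' goto ·  [P3 ends]
  11='bd' goto a→12
  12='bda' goto c→13
  13='bdac' goto e→14
  14='bdace' goto ·  [P4 ends]
  15='aa' goto a→16
  16='aaa' goto ·  [P5 ends]
  17='c' goto d→18
  18='cd' goto ·  [P6 ends]
  19='db' goto e→20
  20='dbe' goto ·  [P7 ends]

BFS fail/out derivation:
  n1('e'): parent n0 fail=0; on 'e' 0 → fail=0;  out {0}∪∅={0}
  n2('b'): parent n0 fail=0; on 'b' 0 → fail=0;  out ∅∪∅=∅
  n4('a'): parent n0 fail=0; on 'a' 0 → fail=0;  out ∅∪∅=∅
  n8('d'): parent n0 fail=0; on 'd' 0 → fail=0;  out ∅∪∅=∅
  n17('c'): parent n0 fail=0; on 'c' 0 → fail=0;  out ∅∪∅=∅
  n3('bb'): parent n2 fail=0; on 'b' 0 → fail=2;  out {1}∪∅={1}
  n5('ad'): parent n4 fail=0; on 'd' 0 → fail=8;  out ∅∪∅=∅
  n9('dd'): parent n8 fail=0; on 'd' 0 → fail=8;  out ∅∪∅=∅
  n11('bd'): parent n2 fail=0; on 'd' 0 → fail=8;  out ∅∪∅=∅
  n15('aa'): parent n4 fail=0; on 'a' 0 → fail=4;  out ∅∪∅=∅
  n18('cd'): parent n17 fail=0; on 'd' 0 → fail=8;  out {6}∪∅={6}
  n19('db'): parent n8 fail=0; on 'b' 0 → fail=2;  out ∅∪∅=∅
  n6('adb'): parent n5 fail=8; on 'b' 8 → fail=19;  out ∅∪∅=∅
  n10('ddd'): parent n9 fail=8; on 'd' 8 → fail=9;  out {3}∪∅={3}
  n12('bda'): parent n11 fail=8; on 'a' 8→0 → fail=4;  out ∅∪∅=∅
  n16('aaa'): parent n15 fail=4; on 'a' 4 → fail=15;  out {5}∪∅={5}
  n20('dbe'): parent n19 fail=2; on 'e' 2→0 → fail=1;  out {7}∪{0}={0,7}
  n7('adbe'): parent n6 fail=19; on 'e' 19 → fail=20;  out {2}∪{0,7}={0,2,7}
  n13('bdac'): parent n12 fail=4; on 'c' 4→0 → fail=17;  out ∅∪∅=∅
  n14('bdace'): parent n13 fail=17; on 'e' 17→0 → fail=1;  out {4}∪{0}={0,4}

Text stream:
[0] read 'c'  n0⇒n17
[1] read 'd'  n17⇒n18  ** P6@[0:1]
[2] read 'b'  n18⇒n19 (via fail)
[3] read 'c'  n19⇒n17 (via fail)
[4] read 'd'  n17⇒n18  ** P6@[3:4]
[5] read 'e'  n18⇒n1 (via fail)  ** P0@[5:5]
[6] read 'd'  n1⇒n8 (via fail)
[7] read 'd'  n8⇒n9
[8] read 'd'  n9⇒n10  ** P3@[6:8]
[9] read 'c'  n10⇒n17 (via fail)
[10] read 'd'  n17⇒n18  ** P6@[9:10]
[11] read 'c'  n18⇒n17 (via fail)
[12] read 'e'  n17⇒n1 (via fail)  ** P0@[12:12]
[13] read 'd'  n1⇒n8 (via fail)
[14] read 'e'  n8⇒n1 (via fail)  ** P0@[14:14]
[15] read 'd'  n1⇒n8 (via fail)
[16] read 'b'  n8⇒n19
[17] read 'e'  n19⇒n20  ** P0@[17:17],P7@[15:17]
[18] read 'd'  n20⇒n8 (via fail)
[19] read 'c'  n8⇒n17 (via fail)
[20] read 'd'  n17⇒n18  ** P6@[19:20]
[21] read 'b'  n18⇒n19 (via fail)
[22] read 'd'  n19⇒n11 (via fail)
[23] read 'a'  n11⇒n12
[24] read 'c'  n12⇒n13
[25] read 'e'  n13⇒n14  ** P0@[25:25],P4@[21:25]
[26] read 'b'  n14⇒n2 (via fail)
[27] read 'b'  n2⇒n3  ** P1@[26:27]
[28] read 'b'  n3⇒n3 (via fail)  ** P1@[27:28]
[29] read 'a'  n3⇒n4 (via fail)
[30] read 'c'  n4⇒n17 (via fail)
[31] read 'b'  n17⇒n2 (via fail)
[32] read 'd'  n2⇒n11
[33] read 'd'  n11⇒n9 (via fail)
[34] read 'd'  n9⇒n10  ** P3@[32:34]
[35] read 'a'  n10⇒n4 (via fail)
[36] read 'a'  n4⇒n15
[37] read 'c'  n15⇒n17 (via fail)
[38] read 'd'  n17⇒n18  ** P6@[37:38]
[39] read 'b'  n18⇒n19 (via fail)
[40] read 'd'  n19⇒n11 (via fail)
[41] read 'a'  n11⇒n12
[42] read 'c'  n12⇒n13
[43] read 'e'  n13⇒n14  ** P0@[43:43],P4@[39:43]
[44] read 'a'  n14⇒n4 (via fail)
[45] read 'c'  n4⇒n17 (via fail)
[46] read 'd'  n17⇒n18  ** P6@[45:46]
[47] read 'b'  n18⇒n19 (via fail)
[48] read 'b'  n19⇒n3 (via fail)  ** P1@[47:48]
[49] read 'b'  n3⇒n3 (via fail)  ** P1@[48:49]
[50] read 'd'  n3⇒n11 (via fail)
[51] read 'b'  n11⇒n19 (via fail)
[52] read 'e'  n19⇒n20  ** P0@[52:52],P7@[50:52]
[53] read 'b'  n20⇒n2 (via fail)
[54] read 'b'  n2⇒n3  ** P1@[53:54]
[55] read 'c'  n3⇒n17 (via fail)
[56] read 'd'  n17⇒n18  ** P6@[55:56]
[57] read 'd'  n18⇒n9 (via fail)
[58] read 'a'  n9⇒n4 (via fail)
[59] read 'd'  n4⇒n5
[60] read 'b'  n5⇒n6

All matches (sorted): [[1,6],[4,6],[5,0],[8,3],[10,6],[12,0],[14,0],[17,0],[17,7],[20,6],[25,0],[25,4],[27,1],[28,1],[34,3],[38,6],[43,0],[43,4],[46,6],[48,1],[49,1],[52,0],[52,7],[54,1],[56,6]]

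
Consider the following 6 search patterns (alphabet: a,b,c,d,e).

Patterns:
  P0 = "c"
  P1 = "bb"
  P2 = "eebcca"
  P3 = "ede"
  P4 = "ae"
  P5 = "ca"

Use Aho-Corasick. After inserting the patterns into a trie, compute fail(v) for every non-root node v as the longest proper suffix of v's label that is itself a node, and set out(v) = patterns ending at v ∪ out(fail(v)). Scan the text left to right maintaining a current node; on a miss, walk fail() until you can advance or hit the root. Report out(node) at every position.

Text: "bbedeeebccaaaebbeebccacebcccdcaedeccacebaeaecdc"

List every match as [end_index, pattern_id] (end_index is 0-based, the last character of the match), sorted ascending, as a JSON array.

Build automaton:
Trie (insert patterns):
  0='ε' goto a→12 b→2 c→1 e→4
  1='c' goto a→14  [P0 ends]
  2='b' goto b→3
  3='bb' goto ·  [P1 ends]
  4='e' goto d→10 e→5
  5='ee' goto b→6
  6='eeb' goto c→7
  7='eebc' goto c→8
  8='eebcc' goto a→9
  9='eebcca' goto ·  [P2 ends]
  10='ed' goto e→11
  11='ede' goto ·  [P3 ends]
  12='a' goto e→13
  13='ae' goto ·  [P4 ends]
  14='ca' goto ·  [P5 ends]

Failure links (BFS by depth):
  n1('c'): parent n0 fail=0; on 'c' 0 → fail=0;  out {0}∪∅={0}
  n2('b'): parent n0 fail=0; on 'b' 0 → fail=0;  out ∅∪∅=∅
  n4('e'): parent n0 fail=0; on 'e' 0 → fail=0;  out ∅∪∅=∅
  n12('a'): parent n0 fail=0; on 'a' 0 → fail=0;  out ∅∪∅=∅
  n3('bb'): parent n2 fail=0; on 'b' 0 → fail=2;  out {1}∪∅={1}
  n5('ee'): parent n4 fail=0; on 'e' 0 → fail=4;  out ∅∪∅=∅
  n10('ed'): parent n4 fail=0; on 'd' 0 → fail=0;  out ∅∪∅=∅
  n13('ae'): parent n12 fail=0; on 'e' 0 → fail=4;  out {4}∪∅={4}
  n14('ca'): parent n1 fail=0; on 'a' 0 → fail=12;  out {5}∪∅={5}
  n6('eeb'): parent n5 fail=4; on 'b' 4→0 → fail=2;  out ∅∪∅=∅
  n11('ede'): parent n10 fail=0; on 'e' 0 → fail=4;  out {3}∪∅={3}
  n7('eebc'): parent n6 fail=2; on 'c' 2→0 → fail=1;  out ∅∪{0}={0}
  n8('eebcc'): parent n7 fail=1; on 'c' 1→0 → fail=1;  out ∅∪{0}={0}
  n9('eebcca'): parent n8 fail=1; on 'a' 1 → fail=14;  out {2}∪{5}={2,5}

Text stream:
i=0 'b': node 0→2
i=1 'b': node 2→3  → match P1@[0:1]
i=2 'e': node 3→4 (via fail)
i=3 'd': node 4→10
i=4 'e': node 10→11  → match P3@[2:4]
i=5 'e': node 11→5 (via fail)
i=6 'e': node 5→5 (via fail)
i=7 'b': node 5→6
i=8 'c': node 6→7  → match P0@[8:8]
i=9 'c': node 7→8  → match P0@[9:9]
i=10 'a': node 8→9  → match P2@[5:10],P5@[9:10]
i=11 'a': node 9→12 (via fail)
i=12 'a': node 12→12 (via fail)
i=13 'e': node 12→13  → match P4@[12:13]
i=14 'b': node 13→2 (via fail)
i=15 'b': node 2→3  → match P1@[14:15]
i=16 'e': node 3→4 (via fail)
i=17 'e': node 4→5
i=18 'b': node 5→6
i=19 'c': node 6→7  → match P0@[19:19]
i=20 'c': node 7→8  → match P0@[20:20]
i=21 'a': node 8→9  → match P2@[16:21],P5@[20:21]
i=22 'c': node 9→1 (via fail)  → match P0@[22:22]
i=23 'e': node 1→4 (via fail)
i=24 'b': node 4→2 (via fail)
i=25 'c': node 2→1 (via fail)  → match P0@[25:25]
i=26 'c': node 1→1 (via fail)  → match P0@[26:26]
i=27 'c': node 1→1 (via fail)  → match P0@[27:27]
i=28 'd': node 1→0 (via fail)
i=29 'c': node 0→1  → match P0@[29:29]
i=30 'a': node 1→14  → match P5@[29:30]
i=31 'e': node 14→13 (via fail)  → match P4@[30:31]
i=32 'd': node 13→10 (via fail)
i=33 'e': node 10→11  → match P3@[31:33]
i=34 'c': node 11→1 (via fail)  → match P0@[34:34]
i=35 'c': node 1→1 (via fail)  → match P0@[35:35]
i=36 'a': node 1→14  → match P5@[35:36]
i=37 'c': node 14→1 (via fail)  → match P0@[37:37]
i=38 'e': node 1→4 (via fail)
i=39 'b': node 4→2 (via fail)
i=40 'a': node 2→12 (via fail)
i=41 'e': node 12→13  → match P4@[40:41]
i=42 'a': node 13→12 (via fail)
i=43 'e': node 12→13  → match P4@[42:43]
i=44 'c': node 13→1 (via fail)  → match P0@[44:44]
i=45 'd': node 1→0 (via fail)
i=46 'c': node 0→1  → match P0@[46:46]

Matches: [[1,1],[4,3],[8,0],[9,0],[10,2],[10,5],[13,4],[15,1],[19,0],[20,0],[21,2],[21,5],[22,0],[25,0],[26,0],[27,0],[29,0],[30,5],[31,4],[33,3],[34,0],[35,0],[36,5],[37,0],[41,4],[43,4],[44,0],[46,0]]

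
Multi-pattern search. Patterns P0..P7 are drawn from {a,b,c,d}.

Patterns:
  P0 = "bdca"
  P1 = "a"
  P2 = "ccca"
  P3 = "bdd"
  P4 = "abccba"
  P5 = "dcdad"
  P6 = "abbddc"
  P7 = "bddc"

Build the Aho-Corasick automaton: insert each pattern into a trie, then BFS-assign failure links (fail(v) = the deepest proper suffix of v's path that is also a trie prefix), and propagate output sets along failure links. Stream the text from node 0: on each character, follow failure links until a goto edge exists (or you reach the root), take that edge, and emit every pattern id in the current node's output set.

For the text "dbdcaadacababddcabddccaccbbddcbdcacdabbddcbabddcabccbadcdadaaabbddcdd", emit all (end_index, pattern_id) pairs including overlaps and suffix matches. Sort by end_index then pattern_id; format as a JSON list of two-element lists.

Construct AC machine:
Trie (insert patterns):
  n0 'ε': a→5 b→1 c→6 d→16
  n1 'b': d→2
  n2 'bd': c→3 d→10
  n3 'bdc': a→4
  n4 'bdca': ·  ←P0
  n5 'a': b→11  ←P1
  n6 'c': c→7
  n7 'cc': c→8
  n8 'ccc': a→9
  n9 'ccca': ·  ←P2
  n10 'bdd': c→25  ←P3
  n11 'ab': b→21 c→12
  n12 'abc': c→13
  n13 'abcc': b→14
  n14 'abccb': a→15
  n15 'abccba': ·  ←P4
  n16 'd': c→17
  n17 'dc': d→18
  n18 'dcd': a→19
  n19 'dcda': d→20
  n20 'dcdad': ·  ←P5
  n21 'abb': d→22
  n22 'abbd': d→23
  n23 'abbdd': c→24
  n24 'abbddc': ·  ←P6
  n25 'bddc': ·  ←P7

BFS fail/out derivation:
  fail(1) 'b': from fail(0)=0 chase 'b': 0 ⇒ 0;  out=∅∪out(0)=∅
  fail(5) 'a': from fail(0)=0 chase 'a': 0 ⇒ 0;  out={1}∪out(0)={1}
  fail(6) 'c': from fail(0)=0 chase 'c': 0 ⇒ 0;  out=∅∪out(0)=∅
  fail(16) 'd': from fail(0)=0 chase 'd': 0 ⇒ 0;  out=∅∪out(0)=∅
  fail(2) 'bd': from fail(1)=0 chase 'd': 0 ⇒ 16;  out=∅∪out(16)=∅
  fail(7) 'cc': from fail(6)=0 chase 'c': 0 ⇒ 6;  out=∅∪out(6)=∅
  fail(11) 'ab': from fail(5)=0 chase 'b': 0 ⇒ 1;  out=∅∪out(1)=∅
  fail(17) 'dc': from fail(16)=0 chase 'c': 0 ⇒ 6;  out=∅∪out(6)=∅
  fail(3) 'bdc': from fail(2)=16 chase 'c': 16 ⇒ 17;  out=∅∪out(17)=∅
  fail(8) 'ccc': from fail(7)=6 chase 'c': 6 ⇒ 7;  out=∅∪out(7)=∅
  fail(10) 'bdd': from fail(2)=16 chase 'd': 16→0 ⇒ 16;  out={3}∪out(16)={3}
  fail(12) 'abc': from fail(11)=1 chase 'c': 1→0 ⇒ 6;  out=∅∪out(6)=∅
  fail(18) 'dcd': from fail(17)=6 chase 'd': 6→0 ⇒ 16;  out=∅∪out(16)=∅
  fail(21) 'abb': from fail(11)=1 chase 'b': 1→0 ⇒ 1;  out=∅∪out(1)=∅
  fail(4) 'bdca': from fail(3)=17 chase 'a': 17→6→0 ⇒ 5;  out={0}∪out(5)={0,1}
  fail(9) 'ccca': from fail(8)=7 chase 'a': 7→6→0 ⇒ 5;  out={2}∪out(5)={1,2}
  fail(13) 'abcc': from fail(12)=6 chase 'c': 6 ⇒ 7;  out=∅∪out(7)=∅
  fail(19) 'dcda': from fail(18)=16 chase 'a': 16→0 ⇒ 5;  out=∅∪out(5)={1}
  fail(22) 'abbd': from fail(21)=1 chase 'd': 1 ⇒ 2;  out=∅∪out(2)=∅
  fail(25) 'bddc': from fail(10)=16 chase 'c': 16 ⇒ 17;  out={7}∪out(17)={7}
  fail(14) 'abccb': from fail(13)=7 chase 'b': 7→6→0 ⇒ 1;  out=∅∪out(1)=∅
  fail(20) 'dcdad': from fail(19)=5 chase 'd': 5→0 ⇒ 16;  out={5}∪out(16)={5}
  fail(23) 'abbdd': from fail(22)=2 chase 'd': 2 ⇒ 10;  out=∅∪out(10)={3}
  fail(15) 'abccba': from fail(14)=1 chase 'a': 1→0 ⇒ 5;  out={4}∪out(5)={1,4}
  fail(24) 'abbddc': from fail(23)=10 chase 'c': 10 ⇒ 25;  out={6}∪out(25)={6,7}

Text stream:
pos 0 'd': at 16
pos 1 'b': at 1 ·f
pos 2 'd': at 2
pos 3 'c': at 3
pos 4 'a': at 4  ** P0@[1:4],P1@[4:4]
pos 5 'a': at 5 ·f  ** P1@[5:5]
pos 6 'd': at 16 ·f
pos 7 'a': at 5 ·f  ** P1@[7:7]
pos 8 'c': at 6 ·f
pos 9 'a': at 5 ·f  ** P1@[9:9]
pos 10 'b': at 11
pos 11 'a': at 5 ·f  ** P1@[11:11]
pos 12 'b': at 11
pos 13 'd': at 2 ·f
pos 14 'd': at 10  ** P3@[12:14]
pos 15 'c': at 25  ** P7@[12:15]
pos 16 'a': at 5 ·f  ** P1@[16:16]
pos 17 'b': at 11
pos 18 'd': at 2 ·f
pos 19 'd': at 10  ** P3@[17:19]
pos 20 'c': at 25  ** P7@[17:20]
pos 21 'c': at 7 ·f
pos 22 'a': at 5 ·f  ** P1@[22:22]
pos 23 'c': at 6 ·f
pos 24 'c': at 7
pos 25 'b': at 1 ·f
pos 26 'b': at 1 ·f
pos 27 'd': at 2
pos 28 'd': at 10  ** P3@[26:28]
pos 29 'c': at 25  ** P7@[26:29]
pos 30 'b': at 1 ·f
pos 31 'd': at 2
pos 32 'c': at 3
pos 33 'a': at 4  ** P0@[30:33],P1@[33:33]
pos 34 'c': at 6 ·f
pos 35 'd': at 16 ·f
pos 36 'a': at 5 ·f  ** P1@[36:36]
pos 37 'b': at 11
pos 38 'b': at 21
pos 39 'd': at 22
pos 40 'd': at 23  ** P3@[38:40]
pos 41 'c': at 24  ** P6@[36:41],P7@[38:41]
pos 42 'b': at 1 ·f
pos 43 'a': at 5 ·f  ** P1@[43:43]
pos 44 'b': at 11
pos 45 'd': at 2 ·f
pos 46 'd': at 10  ** P3@[44:46]
pos 47 'c': at 25  ** P7@[44:47]
pos 48 'a': at 5 ·f  ** P1@[48:48]
pos 49 'b': at 11
pos 50 'c': at 12
pos 51 'c': at 13
pos 52 'b': at 14
pos 53 'a': at 15  ** P1@[53:53],P4@[48:53]
pos 54 'd': at 16 ·f
pos 55 'c': at 17
pos 56 'd': at 18
pos 57 'a': at 19  ** P1@[57:57]
pos 58 'd': at 20  ** P5@[54:58]
pos 59 'a': at 5 ·f  ** P1@[59:59]
pos 60 'a': at 5 ·f  ** P1@[60:60]
pos 61 'a': at 5 ·f  ** P1@[61:61]
pos 62 'b': at 11
pos 63 'b': at 21
pos 64 'd': at 22
pos 65 'd': at 23  ** P3@[63:65]
pos 66 'c': at 24  ** P6@[61:66],P7@[63:66]
pos 67 'd': at 18 ·f
pos 68 'd': at 16 ·f

Result: [[4,0],[4,1],[5,1],[7,1],[9,1],[11,1],[14,3],[15,7],[16,1],[19,3],[20,7],[22,1],[28,3],[29,7],[33,0],[33,1],[36,1],[40,3],[41,6],[41,7],[43,1],[46,3],[47,7],[48,1],[53,1],[53,4],[57,1],[58,5],[59,1],[60,1],[61,1],[65,3],[66,6],[66,7]]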